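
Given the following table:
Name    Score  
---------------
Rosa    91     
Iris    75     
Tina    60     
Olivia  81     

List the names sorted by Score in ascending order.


Sorting by Score (ascending):
  Tina: 60
  Iris: 75
  Olivia: 81
  Rosa: 91


ANSWER: Tina, Iris, Olivia, Rosa


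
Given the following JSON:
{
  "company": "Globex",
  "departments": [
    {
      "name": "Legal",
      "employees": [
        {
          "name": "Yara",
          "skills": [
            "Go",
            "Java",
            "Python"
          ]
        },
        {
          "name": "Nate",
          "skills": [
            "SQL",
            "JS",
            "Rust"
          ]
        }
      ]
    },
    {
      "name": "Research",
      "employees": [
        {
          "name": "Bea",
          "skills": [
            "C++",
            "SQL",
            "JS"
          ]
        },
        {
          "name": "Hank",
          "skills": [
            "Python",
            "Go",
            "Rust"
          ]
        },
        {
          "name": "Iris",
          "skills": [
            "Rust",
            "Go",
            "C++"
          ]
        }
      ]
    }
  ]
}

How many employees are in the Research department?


Path: departments[1].employees
Count: 3

ANSWER: 3


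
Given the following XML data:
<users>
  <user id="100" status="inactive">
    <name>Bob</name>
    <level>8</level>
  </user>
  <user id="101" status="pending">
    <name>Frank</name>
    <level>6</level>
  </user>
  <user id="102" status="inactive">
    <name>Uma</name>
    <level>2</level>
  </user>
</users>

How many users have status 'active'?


Counting users with status='active':
Count: 0

ANSWER: 0


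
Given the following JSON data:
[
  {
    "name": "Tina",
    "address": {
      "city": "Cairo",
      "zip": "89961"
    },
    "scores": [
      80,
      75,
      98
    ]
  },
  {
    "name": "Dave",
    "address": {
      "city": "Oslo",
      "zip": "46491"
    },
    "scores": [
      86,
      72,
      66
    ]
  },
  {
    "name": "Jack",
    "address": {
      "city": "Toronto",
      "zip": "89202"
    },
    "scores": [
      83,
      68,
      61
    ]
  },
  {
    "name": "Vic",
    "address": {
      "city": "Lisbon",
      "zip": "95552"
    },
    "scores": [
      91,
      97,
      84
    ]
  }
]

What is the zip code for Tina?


Path: records[0].address.zip
Value: 89961

ANSWER: 89961


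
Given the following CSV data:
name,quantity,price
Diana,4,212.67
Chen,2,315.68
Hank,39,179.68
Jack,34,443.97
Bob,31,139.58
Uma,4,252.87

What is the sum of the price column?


Values in 'price' column:
  Row 1: 212.67
  Row 2: 315.68
  Row 3: 179.68
  Row 4: 443.97
  Row 5: 139.58
  Row 6: 252.87
Sum = 212.67 + 315.68 + 179.68 + 443.97 + 139.58 + 252.87 = 1544.45

ANSWER: 1544.45


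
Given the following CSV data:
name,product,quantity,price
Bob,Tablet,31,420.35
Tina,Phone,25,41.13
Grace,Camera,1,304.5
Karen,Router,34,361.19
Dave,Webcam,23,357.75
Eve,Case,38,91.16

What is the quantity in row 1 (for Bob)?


Row 1: Bob
Column 'quantity' = 31

ANSWER: 31


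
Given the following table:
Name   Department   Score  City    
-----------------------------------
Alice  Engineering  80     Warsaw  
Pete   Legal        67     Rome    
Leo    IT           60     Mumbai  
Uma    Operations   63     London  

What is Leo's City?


Row 3: Leo
City = Mumbai

ANSWER: Mumbai


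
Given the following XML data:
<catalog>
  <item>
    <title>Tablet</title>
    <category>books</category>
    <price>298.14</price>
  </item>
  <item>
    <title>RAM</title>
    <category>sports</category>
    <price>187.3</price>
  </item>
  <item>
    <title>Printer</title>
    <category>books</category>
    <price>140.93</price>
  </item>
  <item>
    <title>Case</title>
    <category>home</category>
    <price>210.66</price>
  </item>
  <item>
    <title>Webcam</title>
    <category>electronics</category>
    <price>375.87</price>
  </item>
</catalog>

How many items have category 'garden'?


Scanning <item> elements for <category>garden</category>:
Count: 0

ANSWER: 0


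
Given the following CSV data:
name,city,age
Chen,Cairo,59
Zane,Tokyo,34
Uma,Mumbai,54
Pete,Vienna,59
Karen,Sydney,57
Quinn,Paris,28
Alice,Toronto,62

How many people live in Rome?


Scanning city column for 'Rome':
Total matches: 0

ANSWER: 0


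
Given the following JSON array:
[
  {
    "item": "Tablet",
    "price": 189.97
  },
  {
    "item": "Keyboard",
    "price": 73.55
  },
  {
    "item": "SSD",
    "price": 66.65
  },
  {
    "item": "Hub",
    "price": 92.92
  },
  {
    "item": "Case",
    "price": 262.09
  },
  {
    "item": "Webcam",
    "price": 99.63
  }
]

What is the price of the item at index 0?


Array index 0 -> Tablet
price = 189.97

ANSWER: 189.97


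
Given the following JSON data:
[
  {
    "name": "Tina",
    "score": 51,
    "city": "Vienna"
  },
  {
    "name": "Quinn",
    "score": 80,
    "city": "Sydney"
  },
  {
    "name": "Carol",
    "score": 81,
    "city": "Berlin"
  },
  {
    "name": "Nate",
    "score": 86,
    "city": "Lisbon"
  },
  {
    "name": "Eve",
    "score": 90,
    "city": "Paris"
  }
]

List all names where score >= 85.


Filtering records where score >= 85:
  Tina (score=51) -> no
  Quinn (score=80) -> no
  Carol (score=81) -> no
  Nate (score=86) -> YES
  Eve (score=90) -> YES


ANSWER: Nate, Eve


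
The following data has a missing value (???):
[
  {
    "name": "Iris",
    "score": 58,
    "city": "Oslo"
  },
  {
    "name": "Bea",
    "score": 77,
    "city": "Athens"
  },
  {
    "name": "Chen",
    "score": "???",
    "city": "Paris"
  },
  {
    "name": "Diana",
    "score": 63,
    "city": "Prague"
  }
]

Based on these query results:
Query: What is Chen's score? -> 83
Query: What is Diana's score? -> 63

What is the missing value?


The missing value is Chen's score
From query: Chen's score = 83

ANSWER: 83


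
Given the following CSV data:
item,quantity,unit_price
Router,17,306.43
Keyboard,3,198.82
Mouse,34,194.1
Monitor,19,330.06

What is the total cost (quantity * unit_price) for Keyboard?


Row: Keyboard
quantity = 3
unit_price = 198.82
total = 3 * 198.82 = 596.46

ANSWER: 596.46


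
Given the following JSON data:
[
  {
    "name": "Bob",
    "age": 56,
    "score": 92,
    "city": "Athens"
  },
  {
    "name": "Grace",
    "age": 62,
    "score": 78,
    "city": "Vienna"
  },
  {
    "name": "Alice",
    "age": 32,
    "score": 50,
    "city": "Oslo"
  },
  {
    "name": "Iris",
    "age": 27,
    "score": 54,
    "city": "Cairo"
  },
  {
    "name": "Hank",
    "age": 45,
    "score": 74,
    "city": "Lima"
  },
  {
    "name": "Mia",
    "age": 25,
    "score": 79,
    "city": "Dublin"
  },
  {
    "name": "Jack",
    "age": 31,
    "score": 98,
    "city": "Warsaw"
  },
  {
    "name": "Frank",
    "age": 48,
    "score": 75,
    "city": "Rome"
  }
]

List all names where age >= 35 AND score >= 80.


Checking both conditions:
  Bob (age=56, score=92) -> YES
  Grace (age=62, score=78) -> no
  Alice (age=32, score=50) -> no
  Iris (age=27, score=54) -> no
  Hank (age=45, score=74) -> no
  Mia (age=25, score=79) -> no
  Jack (age=31, score=98) -> no
  Frank (age=48, score=75) -> no


ANSWER: Bob


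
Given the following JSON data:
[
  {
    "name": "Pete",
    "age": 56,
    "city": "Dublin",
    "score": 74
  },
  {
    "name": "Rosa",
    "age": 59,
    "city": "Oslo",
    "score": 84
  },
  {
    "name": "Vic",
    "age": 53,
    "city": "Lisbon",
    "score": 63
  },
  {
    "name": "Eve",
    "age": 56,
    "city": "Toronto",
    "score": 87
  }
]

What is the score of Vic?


Looking up record where name = Vic
Record index: 2
Field 'score' = 63

ANSWER: 63


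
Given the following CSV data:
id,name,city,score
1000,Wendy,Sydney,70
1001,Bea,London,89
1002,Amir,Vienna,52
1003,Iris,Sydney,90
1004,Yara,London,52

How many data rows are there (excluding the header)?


Counting rows (excluding header):
Header: id,name,city,score
Data rows: 5

ANSWER: 5


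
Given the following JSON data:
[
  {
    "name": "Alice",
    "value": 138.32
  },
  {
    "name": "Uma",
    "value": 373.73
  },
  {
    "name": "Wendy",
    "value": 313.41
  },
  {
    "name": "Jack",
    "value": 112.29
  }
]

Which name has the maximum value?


Comparing values:
  Alice: 138.32
  Uma: 373.73
  Wendy: 313.41
  Jack: 112.29
Maximum: Uma (373.73)

ANSWER: Uma


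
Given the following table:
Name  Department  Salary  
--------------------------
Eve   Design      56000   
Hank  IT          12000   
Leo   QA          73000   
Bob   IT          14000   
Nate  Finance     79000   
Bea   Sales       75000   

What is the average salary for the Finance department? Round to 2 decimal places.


Finance department members:
  Nate: 79000
Sum = 79000
Count = 1
Average = 79000 / 1 = 79000.00

ANSWER: 79000.00


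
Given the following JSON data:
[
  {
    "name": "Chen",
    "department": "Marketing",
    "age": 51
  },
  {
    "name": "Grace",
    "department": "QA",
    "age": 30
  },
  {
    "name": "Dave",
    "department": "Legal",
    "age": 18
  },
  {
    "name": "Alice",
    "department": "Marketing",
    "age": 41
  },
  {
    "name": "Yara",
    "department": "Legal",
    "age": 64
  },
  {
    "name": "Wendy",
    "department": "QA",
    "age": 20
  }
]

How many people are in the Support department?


Scanning records for department = Support
  No matches found
Count: 0

ANSWER: 0


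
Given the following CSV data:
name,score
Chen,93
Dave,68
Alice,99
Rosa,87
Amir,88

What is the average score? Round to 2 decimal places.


Scores: 93, 68, 99, 87, 88
Sum = 435
Count = 5
Average = 435 / 5 = 87.00

ANSWER: 87.00


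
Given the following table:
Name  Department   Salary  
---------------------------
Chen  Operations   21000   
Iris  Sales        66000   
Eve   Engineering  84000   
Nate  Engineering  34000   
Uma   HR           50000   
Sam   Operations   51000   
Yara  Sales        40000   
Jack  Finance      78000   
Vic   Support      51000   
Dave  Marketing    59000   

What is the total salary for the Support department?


Support department members:
  Vic: 51000
Total = 51000 = 51000

ANSWER: 51000


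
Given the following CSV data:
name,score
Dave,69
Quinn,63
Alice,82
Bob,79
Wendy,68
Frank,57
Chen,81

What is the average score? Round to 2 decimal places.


Scores: 69, 63, 82, 79, 68, 57, 81
Sum = 499
Count = 7
Average = 499 / 7 = 71.29

ANSWER: 71.29


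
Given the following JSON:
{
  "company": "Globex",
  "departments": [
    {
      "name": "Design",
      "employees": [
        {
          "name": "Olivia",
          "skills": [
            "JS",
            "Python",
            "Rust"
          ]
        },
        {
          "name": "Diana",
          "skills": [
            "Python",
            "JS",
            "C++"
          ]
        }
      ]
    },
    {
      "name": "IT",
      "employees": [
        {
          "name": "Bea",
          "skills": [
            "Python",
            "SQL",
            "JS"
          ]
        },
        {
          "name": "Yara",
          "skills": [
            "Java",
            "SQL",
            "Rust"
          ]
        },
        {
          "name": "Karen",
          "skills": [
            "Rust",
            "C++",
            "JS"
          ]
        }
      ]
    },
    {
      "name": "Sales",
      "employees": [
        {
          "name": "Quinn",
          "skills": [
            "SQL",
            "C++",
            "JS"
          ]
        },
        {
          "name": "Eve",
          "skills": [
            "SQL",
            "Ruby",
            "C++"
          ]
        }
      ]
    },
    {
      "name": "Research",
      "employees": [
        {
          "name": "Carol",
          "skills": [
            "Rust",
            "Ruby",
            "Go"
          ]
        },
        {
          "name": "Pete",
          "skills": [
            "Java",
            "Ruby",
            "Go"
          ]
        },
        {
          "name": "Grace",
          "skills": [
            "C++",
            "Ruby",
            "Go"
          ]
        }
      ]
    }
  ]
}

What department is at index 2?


Path: departments[2].name
Value: Sales

ANSWER: Sales


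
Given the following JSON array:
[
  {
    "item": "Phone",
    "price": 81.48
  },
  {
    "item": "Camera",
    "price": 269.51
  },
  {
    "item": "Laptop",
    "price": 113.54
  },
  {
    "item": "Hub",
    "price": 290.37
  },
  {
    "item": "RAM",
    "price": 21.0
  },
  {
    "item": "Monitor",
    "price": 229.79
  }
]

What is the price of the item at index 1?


Array index 1 -> Camera
price = 269.51

ANSWER: 269.51


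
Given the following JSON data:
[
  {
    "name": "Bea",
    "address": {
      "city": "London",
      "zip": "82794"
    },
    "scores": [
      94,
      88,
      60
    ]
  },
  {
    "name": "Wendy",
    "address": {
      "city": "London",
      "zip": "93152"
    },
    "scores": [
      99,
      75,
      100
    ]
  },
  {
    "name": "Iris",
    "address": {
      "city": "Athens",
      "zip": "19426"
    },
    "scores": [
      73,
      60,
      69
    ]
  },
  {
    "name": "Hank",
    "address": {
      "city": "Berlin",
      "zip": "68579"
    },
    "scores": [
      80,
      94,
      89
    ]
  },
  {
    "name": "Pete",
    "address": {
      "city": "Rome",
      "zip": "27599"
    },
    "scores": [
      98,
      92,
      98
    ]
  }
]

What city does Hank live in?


Path: records[3].address.city
Value: Berlin

ANSWER: Berlin


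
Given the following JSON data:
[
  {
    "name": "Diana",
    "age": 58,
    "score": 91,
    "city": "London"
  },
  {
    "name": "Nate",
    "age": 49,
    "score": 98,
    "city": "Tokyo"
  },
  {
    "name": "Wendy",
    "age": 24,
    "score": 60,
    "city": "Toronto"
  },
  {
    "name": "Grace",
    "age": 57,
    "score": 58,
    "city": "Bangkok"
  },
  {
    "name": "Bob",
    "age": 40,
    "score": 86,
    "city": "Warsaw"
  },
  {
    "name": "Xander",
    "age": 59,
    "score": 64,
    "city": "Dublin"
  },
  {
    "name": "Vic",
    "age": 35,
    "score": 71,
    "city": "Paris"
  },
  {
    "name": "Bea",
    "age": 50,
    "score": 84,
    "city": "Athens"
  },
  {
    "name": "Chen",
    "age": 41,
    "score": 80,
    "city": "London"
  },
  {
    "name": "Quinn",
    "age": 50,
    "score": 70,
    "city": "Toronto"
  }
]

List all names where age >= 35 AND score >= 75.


Checking both conditions:
  Diana (age=58, score=91) -> YES
  Nate (age=49, score=98) -> YES
  Wendy (age=24, score=60) -> no
  Grace (age=57, score=58) -> no
  Bob (age=40, score=86) -> YES
  Xander (age=59, score=64) -> no
  Vic (age=35, score=71) -> no
  Bea (age=50, score=84) -> YES
  Chen (age=41, score=80) -> YES
  Quinn (age=50, score=70) -> no


ANSWER: Diana, Nate, Bob, Bea, Chen


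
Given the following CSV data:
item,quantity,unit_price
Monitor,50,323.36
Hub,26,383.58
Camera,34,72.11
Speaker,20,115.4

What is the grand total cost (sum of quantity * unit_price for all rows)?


Computing row totals:
  Monitor: 50 * 323.36 = 16168.0
  Hub: 26 * 383.58 = 9973.08
  Camera: 34 * 72.11 = 2451.74
  Speaker: 20 * 115.4 = 2308.0
Grand total = 16168.0 + 9973.08 + 2451.74 + 2308.0 = 30900.82

ANSWER: 30900.82


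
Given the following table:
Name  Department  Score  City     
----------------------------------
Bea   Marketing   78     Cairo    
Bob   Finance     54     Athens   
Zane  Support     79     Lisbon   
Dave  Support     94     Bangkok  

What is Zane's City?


Row 3: Zane
City = Lisbon

ANSWER: Lisbon


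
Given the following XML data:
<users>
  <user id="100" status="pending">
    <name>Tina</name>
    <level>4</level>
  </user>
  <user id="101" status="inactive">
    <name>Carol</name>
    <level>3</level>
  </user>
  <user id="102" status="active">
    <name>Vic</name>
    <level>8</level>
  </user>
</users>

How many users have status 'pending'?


Counting users with status='pending':
  Tina (id=100) -> MATCH
Count: 1

ANSWER: 1


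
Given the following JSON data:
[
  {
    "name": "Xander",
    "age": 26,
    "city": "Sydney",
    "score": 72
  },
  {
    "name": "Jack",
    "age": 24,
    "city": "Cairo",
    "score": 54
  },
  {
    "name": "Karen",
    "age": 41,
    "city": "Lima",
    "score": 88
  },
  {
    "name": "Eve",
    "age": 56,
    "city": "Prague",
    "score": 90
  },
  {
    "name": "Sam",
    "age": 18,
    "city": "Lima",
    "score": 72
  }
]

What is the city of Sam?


Looking up record where name = Sam
Record index: 4
Field 'city' = Lima

ANSWER: Lima


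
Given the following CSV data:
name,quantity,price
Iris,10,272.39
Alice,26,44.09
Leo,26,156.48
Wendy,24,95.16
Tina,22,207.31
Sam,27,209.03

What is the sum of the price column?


Values in 'price' column:
  Row 1: 272.39
  Row 2: 44.09
  Row 3: 156.48
  Row 4: 95.16
  Row 5: 207.31
  Row 6: 209.03
Sum = 272.39 + 44.09 + 156.48 + 95.16 + 207.31 + 209.03 = 984.46

ANSWER: 984.46


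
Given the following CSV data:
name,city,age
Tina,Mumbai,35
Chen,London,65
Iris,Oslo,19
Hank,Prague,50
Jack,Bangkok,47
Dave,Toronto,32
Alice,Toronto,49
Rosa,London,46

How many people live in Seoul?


Scanning city column for 'Seoul':
Total matches: 0

ANSWER: 0


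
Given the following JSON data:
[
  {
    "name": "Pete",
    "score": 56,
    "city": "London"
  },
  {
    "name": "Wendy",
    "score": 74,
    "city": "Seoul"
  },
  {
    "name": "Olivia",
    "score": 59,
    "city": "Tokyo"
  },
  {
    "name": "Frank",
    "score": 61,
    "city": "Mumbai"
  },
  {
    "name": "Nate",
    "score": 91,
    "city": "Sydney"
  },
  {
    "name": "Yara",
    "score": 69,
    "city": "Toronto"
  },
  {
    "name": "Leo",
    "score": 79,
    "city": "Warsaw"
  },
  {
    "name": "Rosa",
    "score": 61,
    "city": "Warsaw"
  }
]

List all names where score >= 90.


Filtering records where score >= 90:
  Pete (score=56) -> no
  Wendy (score=74) -> no
  Olivia (score=59) -> no
  Frank (score=61) -> no
  Nate (score=91) -> YES
  Yara (score=69) -> no
  Leo (score=79) -> no
  Rosa (score=61) -> no


ANSWER: Nate


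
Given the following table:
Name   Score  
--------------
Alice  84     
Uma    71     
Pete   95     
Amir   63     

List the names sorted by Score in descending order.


Sorting by Score (descending):
  Pete: 95
  Alice: 84
  Uma: 71
  Amir: 63


ANSWER: Pete, Alice, Uma, Amir


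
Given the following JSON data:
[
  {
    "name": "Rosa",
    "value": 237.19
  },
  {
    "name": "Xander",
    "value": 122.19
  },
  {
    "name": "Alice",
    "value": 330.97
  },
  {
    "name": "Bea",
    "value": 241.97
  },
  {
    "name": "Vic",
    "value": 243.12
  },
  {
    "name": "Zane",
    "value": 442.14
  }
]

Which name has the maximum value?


Comparing values:
  Rosa: 237.19
  Xander: 122.19
  Alice: 330.97
  Bea: 241.97
  Vic: 243.12
  Zane: 442.14
Maximum: Zane (442.14)

ANSWER: Zane


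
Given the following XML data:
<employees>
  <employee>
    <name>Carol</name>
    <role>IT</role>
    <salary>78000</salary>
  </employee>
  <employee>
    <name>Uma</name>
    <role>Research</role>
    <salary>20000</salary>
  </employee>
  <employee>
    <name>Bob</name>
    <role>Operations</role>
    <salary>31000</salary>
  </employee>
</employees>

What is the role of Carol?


Searching for <employee> with <name>Carol</name>
Found at position 1
<role>IT</role>

ANSWER: IT


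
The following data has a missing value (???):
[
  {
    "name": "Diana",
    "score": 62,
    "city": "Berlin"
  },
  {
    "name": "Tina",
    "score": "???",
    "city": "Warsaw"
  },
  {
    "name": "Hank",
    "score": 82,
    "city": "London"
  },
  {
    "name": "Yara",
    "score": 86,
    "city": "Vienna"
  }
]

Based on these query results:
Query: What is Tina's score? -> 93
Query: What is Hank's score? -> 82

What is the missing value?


The missing value is Tina's score
From query: Tina's score = 93

ANSWER: 93


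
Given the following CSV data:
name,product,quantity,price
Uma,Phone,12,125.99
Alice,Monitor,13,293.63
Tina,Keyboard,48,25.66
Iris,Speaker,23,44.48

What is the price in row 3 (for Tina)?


Row 3: Tina
Column 'price' = 25.66

ANSWER: 25.66


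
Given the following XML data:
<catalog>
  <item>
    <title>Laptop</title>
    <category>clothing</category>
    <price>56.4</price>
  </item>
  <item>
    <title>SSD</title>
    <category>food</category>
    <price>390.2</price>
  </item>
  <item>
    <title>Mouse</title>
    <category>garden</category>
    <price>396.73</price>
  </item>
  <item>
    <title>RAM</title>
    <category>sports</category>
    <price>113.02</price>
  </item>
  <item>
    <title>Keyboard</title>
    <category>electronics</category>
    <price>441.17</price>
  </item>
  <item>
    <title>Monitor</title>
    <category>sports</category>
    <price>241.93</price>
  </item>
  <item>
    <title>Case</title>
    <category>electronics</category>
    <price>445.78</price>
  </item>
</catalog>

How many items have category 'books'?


Scanning <item> elements for <category>books</category>:
Count: 0

ANSWER: 0


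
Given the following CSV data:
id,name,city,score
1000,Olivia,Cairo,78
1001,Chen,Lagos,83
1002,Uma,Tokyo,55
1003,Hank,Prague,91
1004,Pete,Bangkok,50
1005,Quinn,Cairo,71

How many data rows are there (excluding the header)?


Counting rows (excluding header):
Header: id,name,city,score
Data rows: 6

ANSWER: 6


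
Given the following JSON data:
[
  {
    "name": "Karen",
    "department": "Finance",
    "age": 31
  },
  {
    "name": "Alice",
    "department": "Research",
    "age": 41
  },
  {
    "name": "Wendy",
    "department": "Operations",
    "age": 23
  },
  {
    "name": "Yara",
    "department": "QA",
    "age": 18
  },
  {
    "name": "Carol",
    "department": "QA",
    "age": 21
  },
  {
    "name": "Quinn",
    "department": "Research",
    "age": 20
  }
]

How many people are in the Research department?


Scanning records for department = Research
  Record 1: Alice
  Record 5: Quinn
Count: 2

ANSWER: 2


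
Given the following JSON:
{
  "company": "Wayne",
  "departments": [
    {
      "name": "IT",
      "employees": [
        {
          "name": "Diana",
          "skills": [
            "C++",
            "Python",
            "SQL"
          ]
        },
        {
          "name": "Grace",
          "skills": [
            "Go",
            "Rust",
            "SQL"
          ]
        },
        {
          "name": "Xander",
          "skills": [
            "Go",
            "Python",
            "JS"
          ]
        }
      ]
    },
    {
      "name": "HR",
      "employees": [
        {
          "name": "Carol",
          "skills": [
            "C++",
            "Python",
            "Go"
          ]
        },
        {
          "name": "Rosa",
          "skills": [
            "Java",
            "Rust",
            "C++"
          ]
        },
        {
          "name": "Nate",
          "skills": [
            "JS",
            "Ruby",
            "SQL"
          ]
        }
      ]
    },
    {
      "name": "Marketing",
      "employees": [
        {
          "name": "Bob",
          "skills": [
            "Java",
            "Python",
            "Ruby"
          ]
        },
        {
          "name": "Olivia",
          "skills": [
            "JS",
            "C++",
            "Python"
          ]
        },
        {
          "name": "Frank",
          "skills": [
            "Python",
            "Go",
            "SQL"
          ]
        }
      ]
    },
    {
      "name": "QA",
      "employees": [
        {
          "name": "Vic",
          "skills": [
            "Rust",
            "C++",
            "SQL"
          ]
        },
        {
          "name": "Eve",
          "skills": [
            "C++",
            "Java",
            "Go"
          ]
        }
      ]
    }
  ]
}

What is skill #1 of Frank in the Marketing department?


Path: departments[2].employees[2].skills[0]
Value: Python

ANSWER: Python


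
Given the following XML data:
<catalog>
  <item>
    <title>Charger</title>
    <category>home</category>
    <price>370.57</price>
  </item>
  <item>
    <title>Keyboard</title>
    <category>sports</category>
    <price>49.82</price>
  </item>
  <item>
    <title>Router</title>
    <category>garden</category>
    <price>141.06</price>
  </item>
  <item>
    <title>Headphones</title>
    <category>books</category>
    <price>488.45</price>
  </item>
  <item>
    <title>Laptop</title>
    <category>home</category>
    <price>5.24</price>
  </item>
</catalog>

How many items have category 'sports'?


Scanning <item> elements for <category>sports</category>:
  Item 2: Keyboard -> MATCH
Count: 1

ANSWER: 1


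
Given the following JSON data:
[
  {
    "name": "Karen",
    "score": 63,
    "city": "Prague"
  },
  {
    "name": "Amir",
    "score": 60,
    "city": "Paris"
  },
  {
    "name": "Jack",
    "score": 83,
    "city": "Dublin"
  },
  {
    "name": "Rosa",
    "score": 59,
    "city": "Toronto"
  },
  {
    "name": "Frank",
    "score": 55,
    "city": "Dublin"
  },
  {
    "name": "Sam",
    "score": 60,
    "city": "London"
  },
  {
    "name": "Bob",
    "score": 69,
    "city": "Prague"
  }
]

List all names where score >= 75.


Filtering records where score >= 75:
  Karen (score=63) -> no
  Amir (score=60) -> no
  Jack (score=83) -> YES
  Rosa (score=59) -> no
  Frank (score=55) -> no
  Sam (score=60) -> no
  Bob (score=69) -> no


ANSWER: Jack


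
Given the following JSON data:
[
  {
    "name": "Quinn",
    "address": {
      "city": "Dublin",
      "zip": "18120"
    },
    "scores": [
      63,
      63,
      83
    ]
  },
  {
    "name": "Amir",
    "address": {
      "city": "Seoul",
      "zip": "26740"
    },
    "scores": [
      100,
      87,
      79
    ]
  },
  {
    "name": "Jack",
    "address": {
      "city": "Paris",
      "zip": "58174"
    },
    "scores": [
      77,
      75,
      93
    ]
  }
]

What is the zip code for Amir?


Path: records[1].address.zip
Value: 26740

ANSWER: 26740


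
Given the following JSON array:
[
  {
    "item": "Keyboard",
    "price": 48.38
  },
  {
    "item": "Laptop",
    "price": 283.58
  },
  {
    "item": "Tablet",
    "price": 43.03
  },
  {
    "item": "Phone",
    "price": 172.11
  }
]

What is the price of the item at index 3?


Array index 3 -> Phone
price = 172.11

ANSWER: 172.11


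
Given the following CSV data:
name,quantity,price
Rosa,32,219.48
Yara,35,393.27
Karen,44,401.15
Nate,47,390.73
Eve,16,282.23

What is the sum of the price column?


Values in 'price' column:
  Row 1: 219.48
  Row 2: 393.27
  Row 3: 401.15
  Row 4: 390.73
  Row 5: 282.23
Sum = 219.48 + 393.27 + 401.15 + 390.73 + 282.23 = 1686.86

ANSWER: 1686.86


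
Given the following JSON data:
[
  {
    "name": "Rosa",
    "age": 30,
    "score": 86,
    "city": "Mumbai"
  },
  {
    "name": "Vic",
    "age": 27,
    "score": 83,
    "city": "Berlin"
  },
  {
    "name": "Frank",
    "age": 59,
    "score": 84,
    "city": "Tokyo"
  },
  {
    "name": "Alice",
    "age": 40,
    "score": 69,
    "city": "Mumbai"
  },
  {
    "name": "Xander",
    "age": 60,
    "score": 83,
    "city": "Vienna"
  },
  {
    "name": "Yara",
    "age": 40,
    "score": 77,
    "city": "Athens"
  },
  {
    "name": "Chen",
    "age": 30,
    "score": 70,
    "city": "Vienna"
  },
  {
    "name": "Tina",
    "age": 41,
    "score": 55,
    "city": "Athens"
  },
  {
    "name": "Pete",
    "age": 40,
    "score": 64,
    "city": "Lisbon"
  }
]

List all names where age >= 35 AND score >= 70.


Checking both conditions:
  Rosa (age=30, score=86) -> no
  Vic (age=27, score=83) -> no
  Frank (age=59, score=84) -> YES
  Alice (age=40, score=69) -> no
  Xander (age=60, score=83) -> YES
  Yara (age=40, score=77) -> YES
  Chen (age=30, score=70) -> no
  Tina (age=41, score=55) -> no
  Pete (age=40, score=64) -> no


ANSWER: Frank, Xander, Yara


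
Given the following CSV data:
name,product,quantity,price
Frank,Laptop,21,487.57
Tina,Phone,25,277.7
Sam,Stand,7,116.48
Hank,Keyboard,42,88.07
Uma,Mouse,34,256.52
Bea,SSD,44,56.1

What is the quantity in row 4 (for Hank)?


Row 4: Hank
Column 'quantity' = 42

ANSWER: 42


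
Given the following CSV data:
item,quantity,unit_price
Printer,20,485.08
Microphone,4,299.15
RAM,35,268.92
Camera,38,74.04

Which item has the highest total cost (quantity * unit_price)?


Computing row totals:
  Printer: 9701.6
  Microphone: 1196.6
  RAM: 9412.2
  Camera: 2813.52
Maximum: Printer (9701.6)

ANSWER: Printer


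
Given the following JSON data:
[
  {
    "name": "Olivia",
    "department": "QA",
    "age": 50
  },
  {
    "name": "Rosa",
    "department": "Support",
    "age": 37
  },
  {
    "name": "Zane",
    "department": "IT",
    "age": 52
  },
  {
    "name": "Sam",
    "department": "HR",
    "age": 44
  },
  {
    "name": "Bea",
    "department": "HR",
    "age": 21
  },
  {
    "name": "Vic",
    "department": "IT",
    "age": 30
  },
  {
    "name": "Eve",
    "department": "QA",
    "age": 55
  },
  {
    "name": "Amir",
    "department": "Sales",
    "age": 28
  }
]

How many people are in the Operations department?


Scanning records for department = Operations
  No matches found
Count: 0

ANSWER: 0


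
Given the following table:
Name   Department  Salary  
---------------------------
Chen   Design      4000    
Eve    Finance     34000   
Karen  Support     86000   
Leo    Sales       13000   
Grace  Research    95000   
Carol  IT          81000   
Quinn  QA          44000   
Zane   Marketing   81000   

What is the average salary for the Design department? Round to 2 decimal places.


Design department members:
  Chen: 4000
Sum = 4000
Count = 1
Average = 4000 / 1 = 4000.00

ANSWER: 4000.00


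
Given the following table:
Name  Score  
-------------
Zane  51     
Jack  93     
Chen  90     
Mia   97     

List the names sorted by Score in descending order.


Sorting by Score (descending):
  Mia: 97
  Jack: 93
  Chen: 90
  Zane: 51


ANSWER: Mia, Jack, Chen, Zane


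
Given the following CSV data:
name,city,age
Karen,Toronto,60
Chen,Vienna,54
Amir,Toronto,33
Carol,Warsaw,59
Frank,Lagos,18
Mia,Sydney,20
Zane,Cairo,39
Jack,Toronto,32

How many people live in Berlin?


Scanning city column for 'Berlin':
Total matches: 0

ANSWER: 0


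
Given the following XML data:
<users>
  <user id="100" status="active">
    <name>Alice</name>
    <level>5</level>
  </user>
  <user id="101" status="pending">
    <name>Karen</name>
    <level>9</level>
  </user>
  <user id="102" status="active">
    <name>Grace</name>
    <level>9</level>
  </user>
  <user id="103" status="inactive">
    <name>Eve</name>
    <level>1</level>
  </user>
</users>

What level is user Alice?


Finding user: Alice
<level>5</level>

ANSWER: 5


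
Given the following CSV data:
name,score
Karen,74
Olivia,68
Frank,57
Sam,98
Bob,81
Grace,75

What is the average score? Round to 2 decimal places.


Scores: 74, 68, 57, 98, 81, 75
Sum = 453
Count = 6
Average = 453 / 6 = 75.50

ANSWER: 75.50


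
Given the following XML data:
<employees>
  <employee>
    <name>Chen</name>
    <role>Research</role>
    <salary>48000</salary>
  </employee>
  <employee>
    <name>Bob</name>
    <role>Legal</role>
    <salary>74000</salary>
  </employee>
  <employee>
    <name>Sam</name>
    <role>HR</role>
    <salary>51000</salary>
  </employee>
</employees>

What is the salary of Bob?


Searching for <employee> with <name>Bob</name>
Found at position 2
<salary>74000</salary>

ANSWER: 74000


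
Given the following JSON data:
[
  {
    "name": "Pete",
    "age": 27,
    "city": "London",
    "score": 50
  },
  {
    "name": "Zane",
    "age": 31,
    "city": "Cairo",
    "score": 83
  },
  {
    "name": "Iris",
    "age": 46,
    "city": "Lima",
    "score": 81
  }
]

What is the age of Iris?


Looking up record where name = Iris
Record index: 2
Field 'age' = 46

ANSWER: 46


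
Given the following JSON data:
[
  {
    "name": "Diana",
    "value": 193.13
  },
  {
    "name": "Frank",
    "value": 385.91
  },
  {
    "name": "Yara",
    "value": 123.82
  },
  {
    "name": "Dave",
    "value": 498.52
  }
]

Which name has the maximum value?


Comparing values:
  Diana: 193.13
  Frank: 385.91
  Yara: 123.82
  Dave: 498.52
Maximum: Dave (498.52)

ANSWER: Dave


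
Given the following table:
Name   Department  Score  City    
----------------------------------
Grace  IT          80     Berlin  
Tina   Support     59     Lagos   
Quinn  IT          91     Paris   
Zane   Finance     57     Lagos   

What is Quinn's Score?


Row 3: Quinn
Score = 91

ANSWER: 91


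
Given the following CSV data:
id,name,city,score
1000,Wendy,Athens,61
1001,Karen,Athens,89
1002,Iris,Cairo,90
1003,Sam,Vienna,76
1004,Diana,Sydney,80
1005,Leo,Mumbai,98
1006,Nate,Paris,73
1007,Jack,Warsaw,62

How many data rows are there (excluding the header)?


Counting rows (excluding header):
Header: id,name,city,score
Data rows: 8

ANSWER: 8


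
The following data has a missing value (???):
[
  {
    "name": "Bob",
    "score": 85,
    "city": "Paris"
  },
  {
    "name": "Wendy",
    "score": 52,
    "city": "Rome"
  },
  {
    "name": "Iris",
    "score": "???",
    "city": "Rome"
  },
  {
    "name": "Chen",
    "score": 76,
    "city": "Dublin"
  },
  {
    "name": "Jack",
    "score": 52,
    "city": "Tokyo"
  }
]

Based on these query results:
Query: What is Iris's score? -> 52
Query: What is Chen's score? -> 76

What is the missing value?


The missing value is Iris's score
From query: Iris's score = 52

ANSWER: 52


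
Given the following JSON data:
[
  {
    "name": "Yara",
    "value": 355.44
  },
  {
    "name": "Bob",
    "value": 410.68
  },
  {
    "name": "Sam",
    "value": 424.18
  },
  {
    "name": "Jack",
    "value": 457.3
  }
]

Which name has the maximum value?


Comparing values:
  Yara: 355.44
  Bob: 410.68
  Sam: 424.18
  Jack: 457.3
Maximum: Jack (457.3)

ANSWER: Jack


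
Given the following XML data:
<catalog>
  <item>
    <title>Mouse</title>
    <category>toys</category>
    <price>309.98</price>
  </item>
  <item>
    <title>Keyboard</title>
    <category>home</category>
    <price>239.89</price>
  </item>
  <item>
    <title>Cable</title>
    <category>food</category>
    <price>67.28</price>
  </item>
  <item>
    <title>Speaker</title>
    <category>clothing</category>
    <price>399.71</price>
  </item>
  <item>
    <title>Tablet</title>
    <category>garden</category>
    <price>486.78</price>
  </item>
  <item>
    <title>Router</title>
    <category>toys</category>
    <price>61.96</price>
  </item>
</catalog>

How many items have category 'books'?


Scanning <item> elements for <category>books</category>:
Count: 0

ANSWER: 0


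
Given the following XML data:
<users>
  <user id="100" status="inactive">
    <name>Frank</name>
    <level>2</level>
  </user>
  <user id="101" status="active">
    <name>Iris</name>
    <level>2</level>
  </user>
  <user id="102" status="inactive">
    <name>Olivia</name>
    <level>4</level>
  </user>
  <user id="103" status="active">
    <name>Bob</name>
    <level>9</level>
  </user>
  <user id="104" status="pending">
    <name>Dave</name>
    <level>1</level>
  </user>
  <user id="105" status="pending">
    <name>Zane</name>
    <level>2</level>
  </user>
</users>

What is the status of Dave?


Finding user with name = Dave
user id="104" status="pending"

ANSWER: pending


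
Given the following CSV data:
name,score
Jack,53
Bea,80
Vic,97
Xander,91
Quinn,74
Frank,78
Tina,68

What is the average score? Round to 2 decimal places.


Scores: 53, 80, 97, 91, 74, 78, 68
Sum = 541
Count = 7
Average = 541 / 7 = 77.29

ANSWER: 77.29


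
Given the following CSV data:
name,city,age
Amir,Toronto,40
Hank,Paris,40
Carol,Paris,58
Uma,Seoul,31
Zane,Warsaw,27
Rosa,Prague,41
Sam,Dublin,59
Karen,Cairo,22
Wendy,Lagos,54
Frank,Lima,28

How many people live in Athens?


Scanning city column for 'Athens':
Total matches: 0

ANSWER: 0


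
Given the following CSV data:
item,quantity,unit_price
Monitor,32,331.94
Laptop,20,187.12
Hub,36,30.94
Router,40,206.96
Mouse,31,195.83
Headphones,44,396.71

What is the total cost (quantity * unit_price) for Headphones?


Row: Headphones
quantity = 44
unit_price = 396.71
total = 44 * 396.71 = 17455.24

ANSWER: 17455.24


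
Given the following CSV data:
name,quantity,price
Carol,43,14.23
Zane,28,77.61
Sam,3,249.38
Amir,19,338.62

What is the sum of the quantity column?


Values in 'quantity' column:
  Row 1: 43
  Row 2: 28
  Row 3: 3
  Row 4: 19
Sum = 43 + 28 + 3 + 19 = 93

ANSWER: 93


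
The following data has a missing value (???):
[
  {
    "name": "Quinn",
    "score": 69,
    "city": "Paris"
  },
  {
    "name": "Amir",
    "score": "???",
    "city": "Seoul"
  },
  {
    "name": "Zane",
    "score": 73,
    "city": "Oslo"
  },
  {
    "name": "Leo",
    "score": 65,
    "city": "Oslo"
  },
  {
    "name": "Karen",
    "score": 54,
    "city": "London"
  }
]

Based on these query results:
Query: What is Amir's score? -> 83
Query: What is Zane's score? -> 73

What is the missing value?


The missing value is Amir's score
From query: Amir's score = 83

ANSWER: 83


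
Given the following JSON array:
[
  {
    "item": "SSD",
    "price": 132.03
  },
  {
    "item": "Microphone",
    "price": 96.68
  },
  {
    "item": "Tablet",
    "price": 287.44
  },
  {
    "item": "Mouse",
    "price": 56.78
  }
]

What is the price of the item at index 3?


Array index 3 -> Mouse
price = 56.78

ANSWER: 56.78


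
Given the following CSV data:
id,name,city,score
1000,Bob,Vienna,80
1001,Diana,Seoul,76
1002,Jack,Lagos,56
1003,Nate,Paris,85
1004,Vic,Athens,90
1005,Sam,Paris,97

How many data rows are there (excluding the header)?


Counting rows (excluding header):
Header: id,name,city,score
Data rows: 6

ANSWER: 6


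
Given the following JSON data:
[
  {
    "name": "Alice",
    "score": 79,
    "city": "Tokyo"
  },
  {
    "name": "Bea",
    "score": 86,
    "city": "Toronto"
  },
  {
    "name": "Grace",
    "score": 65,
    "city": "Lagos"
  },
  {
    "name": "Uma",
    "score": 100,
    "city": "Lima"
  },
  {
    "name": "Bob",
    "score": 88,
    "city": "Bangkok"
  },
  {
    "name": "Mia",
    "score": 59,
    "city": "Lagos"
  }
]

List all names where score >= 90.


Filtering records where score >= 90:
  Alice (score=79) -> no
  Bea (score=86) -> no
  Grace (score=65) -> no
  Uma (score=100) -> YES
  Bob (score=88) -> no
  Mia (score=59) -> no


ANSWER: Uma


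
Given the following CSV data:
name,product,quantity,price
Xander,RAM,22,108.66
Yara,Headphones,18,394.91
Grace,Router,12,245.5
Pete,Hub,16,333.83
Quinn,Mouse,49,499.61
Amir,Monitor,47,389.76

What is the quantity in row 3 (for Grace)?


Row 3: Grace
Column 'quantity' = 12

ANSWER: 12


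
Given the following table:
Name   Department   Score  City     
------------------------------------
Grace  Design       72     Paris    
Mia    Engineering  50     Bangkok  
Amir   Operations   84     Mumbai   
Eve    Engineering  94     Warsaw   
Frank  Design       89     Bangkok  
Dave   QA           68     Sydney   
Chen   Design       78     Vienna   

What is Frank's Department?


Row 5: Frank
Department = Design

ANSWER: Design


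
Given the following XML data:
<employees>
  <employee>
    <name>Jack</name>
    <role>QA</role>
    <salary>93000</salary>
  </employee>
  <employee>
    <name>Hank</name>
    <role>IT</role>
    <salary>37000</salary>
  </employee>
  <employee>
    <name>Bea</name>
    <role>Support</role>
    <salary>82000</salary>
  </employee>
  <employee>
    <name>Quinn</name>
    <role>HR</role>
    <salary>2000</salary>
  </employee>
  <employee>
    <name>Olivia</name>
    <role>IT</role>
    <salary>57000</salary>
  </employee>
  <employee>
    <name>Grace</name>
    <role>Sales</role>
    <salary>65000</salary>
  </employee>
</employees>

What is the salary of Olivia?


Searching for <employee> with <name>Olivia</name>
Found at position 5
<salary>57000</salary>

ANSWER: 57000
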